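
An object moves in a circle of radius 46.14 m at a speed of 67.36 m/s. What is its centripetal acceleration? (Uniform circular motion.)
a_c = v²/r = 67.36²/46.14 = 4537.37/46.14 = 98.34 m/s²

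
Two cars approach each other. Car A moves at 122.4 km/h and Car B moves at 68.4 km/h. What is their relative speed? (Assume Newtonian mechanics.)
v_rel = v_A + v_B = 122.4 + 68.4 = 190.8 km/h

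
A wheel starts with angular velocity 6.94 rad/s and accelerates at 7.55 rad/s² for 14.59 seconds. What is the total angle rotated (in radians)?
θ = ω₀t + ½αt² = 6.94×14.59 + ½×7.55×14.59² = 904.83 rad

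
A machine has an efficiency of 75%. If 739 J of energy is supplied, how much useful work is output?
W_out = η × W_in = 0.75 × 739 = 554.25 J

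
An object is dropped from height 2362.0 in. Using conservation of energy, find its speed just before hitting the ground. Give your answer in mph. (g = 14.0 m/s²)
mgh = ½mv² → v = √(2gh) = √(2×14.0×59.99) = 40.99 m/s = 91.68 mph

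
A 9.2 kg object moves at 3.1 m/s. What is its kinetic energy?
KE = ½mv² = ½×9.2×3.1² = 44.206 J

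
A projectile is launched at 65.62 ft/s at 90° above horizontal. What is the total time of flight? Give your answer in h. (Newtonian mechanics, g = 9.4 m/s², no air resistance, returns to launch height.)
T = 2v₀sin(θ)/g (with unit conversion) = 0.001182 h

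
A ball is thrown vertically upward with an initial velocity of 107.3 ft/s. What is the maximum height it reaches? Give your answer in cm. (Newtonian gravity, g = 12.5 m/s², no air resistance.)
h_max = v₀²/(2g) (with unit conversion) = 4278.0 cm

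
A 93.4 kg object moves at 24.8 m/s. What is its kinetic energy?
KE = ½mv² = ½×93.4×24.8² = 28722.37 J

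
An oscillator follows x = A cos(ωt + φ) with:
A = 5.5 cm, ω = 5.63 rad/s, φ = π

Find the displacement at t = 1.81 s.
x = A cos(ωt + φ) = 5.5×cos(5.63×1.81 + π) = 3.966 cm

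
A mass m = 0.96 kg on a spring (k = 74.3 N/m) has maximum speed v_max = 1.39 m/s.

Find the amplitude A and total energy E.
½mv²_max = ½kA² → A = v_max√(m/k) = 1.39×√(0.96/74.3) = 0.158 m = 15.8 cm
E = ½mv²_max = ½×0.96×1.39² = 0.9274 J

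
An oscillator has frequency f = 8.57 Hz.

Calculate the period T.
T = 1/f = 1/8.57 = 0.1167 s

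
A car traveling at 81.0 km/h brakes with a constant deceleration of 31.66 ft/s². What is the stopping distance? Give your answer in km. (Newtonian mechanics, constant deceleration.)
d = v₀² / (2a) (with unit conversion) = 0.02623 km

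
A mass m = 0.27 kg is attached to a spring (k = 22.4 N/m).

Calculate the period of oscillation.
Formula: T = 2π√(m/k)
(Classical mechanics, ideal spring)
T = 2π√(m/k) = 2π√(0.27/22.4) = 0.6898 s; f = 1/T = 1.45 Hz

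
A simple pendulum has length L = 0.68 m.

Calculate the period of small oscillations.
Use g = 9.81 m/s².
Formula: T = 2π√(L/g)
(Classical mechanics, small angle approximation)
T = 2π√(L/g) = 2π√(0.68/9.81) = 1.654 s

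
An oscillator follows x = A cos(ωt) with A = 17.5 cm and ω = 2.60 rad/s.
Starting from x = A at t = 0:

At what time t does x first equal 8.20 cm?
cos(ωt) = x/A = 8.2/17.5 = 0.4686
ωt = arccos(0.4686) = 1.083 rad
t = 1.083/2.6 = 0.4166 s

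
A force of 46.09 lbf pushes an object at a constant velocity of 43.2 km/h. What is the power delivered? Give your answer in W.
P = Fv = 205 N × 12 m/s = 2460 W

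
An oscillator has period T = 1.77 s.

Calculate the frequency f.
f = 1/T = 1/1.77 = 0.565 Hz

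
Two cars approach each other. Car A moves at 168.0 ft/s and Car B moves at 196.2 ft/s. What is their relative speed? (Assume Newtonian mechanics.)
v_rel = v_A + v_B = 168.0 + 196.2 = 364.2 ft/s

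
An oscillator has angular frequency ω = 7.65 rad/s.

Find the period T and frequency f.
T = 2π/ω = 2π/7.65 = 0.8213 s; f = ω/2π = 1.218 Hz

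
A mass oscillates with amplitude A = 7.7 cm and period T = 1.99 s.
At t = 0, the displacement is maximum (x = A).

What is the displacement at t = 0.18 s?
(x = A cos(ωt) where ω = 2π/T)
ω = 2π/T = 2π/1.99 = 3.157 rad/s
x = A cos(ωt) = 7.7×cos(3.157×0.18) = 6.49 cm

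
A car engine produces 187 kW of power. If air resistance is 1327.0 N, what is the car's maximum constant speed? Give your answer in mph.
P = Fv → v = P/F = 187000 W / 1327 N = 140.9 m/s = 315.2 mph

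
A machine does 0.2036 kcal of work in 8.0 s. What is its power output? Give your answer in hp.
P = W/t = 851.9 J / 8 s = 106.5 W = 0.1428 hp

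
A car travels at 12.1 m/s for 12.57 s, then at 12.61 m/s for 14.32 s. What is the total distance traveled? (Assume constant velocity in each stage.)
d₁ = v₁t₁ = 12.1 × 12.57 = 152.097 m
d₂ = v₂t₂ = 12.61 × 14.32 = 180.575 m
d_total = 152.097 + 180.575 = 332.67 m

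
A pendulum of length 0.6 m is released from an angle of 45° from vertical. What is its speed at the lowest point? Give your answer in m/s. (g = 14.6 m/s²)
h = L(1 − cosθ) = 0.6×(1 − cos45°) = 0.1757 m
v = √(2gh) = √(2×14.6×0.1757) = 2.265 m/s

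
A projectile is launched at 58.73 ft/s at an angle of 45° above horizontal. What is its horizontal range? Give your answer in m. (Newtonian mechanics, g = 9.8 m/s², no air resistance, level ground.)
R = v₀² sin(2θ) / g (with unit conversion) = 32.7 m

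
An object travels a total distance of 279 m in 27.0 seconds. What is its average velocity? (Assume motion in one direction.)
v_avg = Δd / Δt = 279 / 27.0 = 10.33 m/s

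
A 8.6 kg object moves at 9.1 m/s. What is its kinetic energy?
KE = ½mv² = ½×8.6×9.1² = 356.083 J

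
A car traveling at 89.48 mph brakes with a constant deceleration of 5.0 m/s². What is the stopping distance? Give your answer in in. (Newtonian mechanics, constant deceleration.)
d = v₀² / (2a) (with unit conversion) = 6300.0 in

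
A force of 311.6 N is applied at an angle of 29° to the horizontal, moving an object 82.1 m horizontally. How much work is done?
W = Fd cosθ = 311.6×82.1×cos(29°) = 22375.0 J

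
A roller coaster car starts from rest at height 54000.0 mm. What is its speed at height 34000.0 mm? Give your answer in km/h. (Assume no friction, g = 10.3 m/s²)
mgh₁ = ½mv₂² + mgh₂ → v₂ = √(2g(h₁−h₂)) = √(2×10.3×(54−34)) = 20.3 m/s = 73.07 km/h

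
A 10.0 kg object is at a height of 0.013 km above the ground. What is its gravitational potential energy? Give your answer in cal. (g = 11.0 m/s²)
PE = mgh = 10 kg × 11.0 m/s² × 13 m = 1430 J = 341.8 cal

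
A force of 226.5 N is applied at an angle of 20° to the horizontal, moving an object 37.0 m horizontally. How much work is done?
W = Fd cosθ = 226.5×37.0×cos(20°) = 7875.1 J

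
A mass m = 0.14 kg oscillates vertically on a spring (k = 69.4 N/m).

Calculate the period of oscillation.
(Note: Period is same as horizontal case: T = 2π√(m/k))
T = 2π√(m/k) = 2π√(0.14/69.4) = 0.2822 s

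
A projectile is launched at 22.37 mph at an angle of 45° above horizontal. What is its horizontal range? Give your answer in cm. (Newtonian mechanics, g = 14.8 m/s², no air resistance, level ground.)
R = v₀² sin(2θ) / g (with unit conversion) = 675.7 cm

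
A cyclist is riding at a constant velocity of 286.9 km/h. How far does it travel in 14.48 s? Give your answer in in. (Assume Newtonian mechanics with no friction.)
d = vt (with unit conversion) = 45430.0 in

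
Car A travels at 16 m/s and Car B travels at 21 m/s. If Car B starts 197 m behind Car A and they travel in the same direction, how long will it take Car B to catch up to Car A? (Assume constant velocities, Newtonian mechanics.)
Relative speed: v_rel = 21 - 16 = 5 m/s
Time to catch: t = d₀/v_rel = 197/5 = 39.4 s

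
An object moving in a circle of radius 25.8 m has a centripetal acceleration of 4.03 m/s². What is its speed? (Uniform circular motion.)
v = √(a_c × r) = √(4.03 × 25.8) = 10.2 m/s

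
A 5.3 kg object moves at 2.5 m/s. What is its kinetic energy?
KE = ½mv² = ½×5.3×2.5² = 16.5625 J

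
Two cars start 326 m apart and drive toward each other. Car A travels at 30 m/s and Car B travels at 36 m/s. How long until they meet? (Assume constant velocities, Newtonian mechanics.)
Combined speed: v_combined = 30 + 36 = 66 m/s
Time to meet: t = d/66 = 326/66 = 4.94 s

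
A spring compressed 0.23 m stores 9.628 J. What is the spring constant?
PE = ½kx² → k = 2PE/x² = 2×9.628/0.23² = 364.0 N/m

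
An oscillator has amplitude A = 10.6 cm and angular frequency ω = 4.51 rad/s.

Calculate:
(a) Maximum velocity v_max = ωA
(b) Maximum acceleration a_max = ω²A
v_max = ωA = 4.51×0.106 = 0.4781 m/s
a_max = ω²A = 4.51²×0.106 = 2.156 m/s²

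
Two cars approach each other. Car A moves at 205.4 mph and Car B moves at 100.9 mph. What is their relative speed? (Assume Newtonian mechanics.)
v_rel = v_A + v_B = 205.4 + 100.9 = 306.3 mph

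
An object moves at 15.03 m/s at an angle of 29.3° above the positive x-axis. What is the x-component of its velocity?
vₓ = v cos(θ) = 15.03 × cos(29.3°) = 13.11 m/s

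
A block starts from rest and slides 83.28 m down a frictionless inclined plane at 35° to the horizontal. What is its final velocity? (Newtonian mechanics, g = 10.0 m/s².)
a = g sin(θ) = 10.0 × sin(35°) = 5.74 m/s²
v = √(2ad) = √(2 × 5.74 × 83.28) = 30.91 m/s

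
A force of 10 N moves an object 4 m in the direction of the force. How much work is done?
W = Fd = 10×4 = 40.0 J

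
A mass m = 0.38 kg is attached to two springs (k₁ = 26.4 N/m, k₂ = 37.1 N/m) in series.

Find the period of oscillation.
k_eq = k₁k₂/(k₁+k₂) = 15.42 N/m
T = 2π√(m/k_eq) = 2π√(0.38/15.42) = 0.9862 s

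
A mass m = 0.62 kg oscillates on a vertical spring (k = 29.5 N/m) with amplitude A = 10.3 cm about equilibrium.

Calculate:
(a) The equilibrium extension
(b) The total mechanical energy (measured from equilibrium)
x_eq = mg/k = 0.62×9.81/29.5 = 0.2062 m = 20.62 cm
E = ½kA² = ½×29.5×(0.103)² = 0.1565 J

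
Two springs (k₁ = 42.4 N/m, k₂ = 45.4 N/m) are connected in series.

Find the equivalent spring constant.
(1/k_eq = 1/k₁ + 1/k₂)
1/k_eq = 1/42.4 + 1/45.4 = 0.045611; k_eq = 21.92 N/m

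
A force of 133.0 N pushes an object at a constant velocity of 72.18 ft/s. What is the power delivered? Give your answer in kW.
P = Fv = 133 N × 22 m/s = 2926 W = 2.926 kW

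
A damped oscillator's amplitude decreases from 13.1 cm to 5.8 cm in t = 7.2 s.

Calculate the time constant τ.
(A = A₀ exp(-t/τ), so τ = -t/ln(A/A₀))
A/A₀ = 5.8/13.1 = 0.4427; ln(A/A₀) = -0.8148
τ = −t/ln(A/A₀) = −7.2/-0.8148 = 8.837 s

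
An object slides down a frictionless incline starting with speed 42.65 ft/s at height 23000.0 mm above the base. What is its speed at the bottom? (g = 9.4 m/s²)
½mv₀² + mgh = ½mv² → v = √(v₀² + 2gh) = √(13² + 2×9.4×23) = 24.52 m/s = 80.46 ft/s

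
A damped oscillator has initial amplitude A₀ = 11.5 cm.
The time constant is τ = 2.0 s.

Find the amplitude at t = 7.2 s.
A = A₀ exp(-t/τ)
A = A₀ exp(−t/τ) = 11.5×exp(−7.2/2.0) = 0.3142 cm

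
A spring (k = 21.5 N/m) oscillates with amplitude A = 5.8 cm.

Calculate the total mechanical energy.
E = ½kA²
E = ½kA² = ½×21.5×(0.058)² = 0.03616 J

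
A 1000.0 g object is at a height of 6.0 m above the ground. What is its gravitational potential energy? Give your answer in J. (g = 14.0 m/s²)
PE = mgh = 1 kg × 14.0 m/s² × 6 m = 84 J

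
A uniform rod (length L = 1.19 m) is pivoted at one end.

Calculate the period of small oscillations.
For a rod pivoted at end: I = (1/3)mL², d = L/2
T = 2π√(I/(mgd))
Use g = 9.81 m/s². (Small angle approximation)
I/m = (1/3)L² = 0.472 m²; d = L/2 = 0.595 m
T = 2π√(I/(mgd)) = 2π√(0.472/(9.81×0.595)) = 1.787 s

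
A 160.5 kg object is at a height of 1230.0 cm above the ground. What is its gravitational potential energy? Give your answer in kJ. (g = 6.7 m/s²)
PE = mgh = 160.5 kg × 6.7 m/s² × 12.3 m = 1.323e+04 J = 13.23 kJ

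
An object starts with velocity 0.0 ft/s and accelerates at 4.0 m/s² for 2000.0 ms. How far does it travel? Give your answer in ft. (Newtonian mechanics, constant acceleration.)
d = v₀t + ½at² (with unit conversion) = 26.25 ft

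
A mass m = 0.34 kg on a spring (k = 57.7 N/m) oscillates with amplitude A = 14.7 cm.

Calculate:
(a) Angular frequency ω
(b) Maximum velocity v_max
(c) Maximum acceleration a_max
ω = √(k/m) = √(57.7/0.34) = 13.03 rad/s
v_max = ωA = 13.03×0.147 = 1.915 m/s
a_max = ω²A = 13.03²×0.147 = 24.95 m/s²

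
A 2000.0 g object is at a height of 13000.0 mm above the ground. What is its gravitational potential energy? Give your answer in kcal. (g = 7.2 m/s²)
PE = mgh = 2 kg × 7.2 m/s² × 13 m = 187.2 J = 0.04474 kcal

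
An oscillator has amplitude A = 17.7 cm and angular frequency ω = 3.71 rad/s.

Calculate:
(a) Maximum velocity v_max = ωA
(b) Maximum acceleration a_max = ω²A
v_max = ωA = 3.71×0.177 = 0.6567 m/s
a_max = ω²A = 3.71²×0.177 = 2.436 m/s²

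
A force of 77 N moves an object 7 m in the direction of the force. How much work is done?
W = Fd = 77×7 = 539.0 J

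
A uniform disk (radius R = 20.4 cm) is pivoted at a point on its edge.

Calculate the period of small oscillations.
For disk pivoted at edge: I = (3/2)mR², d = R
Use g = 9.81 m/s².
I/m = (3/2)R² = 0.06242 m²; d = R = 0.204 m
T = 2π√((3/2)R²/(gR)) = 2π√(3R/(2g)) = 1.11 s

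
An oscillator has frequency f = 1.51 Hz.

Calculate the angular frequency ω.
ω = 2πf = 2π×1.51 = 9.488 rad/s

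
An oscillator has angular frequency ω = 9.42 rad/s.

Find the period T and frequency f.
T = 2π/ω = 2π/9.42 = 0.667 s; f = ω/2π = 1.499 Hz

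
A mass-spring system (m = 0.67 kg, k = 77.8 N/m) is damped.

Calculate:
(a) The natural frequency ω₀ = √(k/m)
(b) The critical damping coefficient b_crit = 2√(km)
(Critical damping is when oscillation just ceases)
ω₀ = √(k/m) = √(77.8/0.67) = 10.78 rad/s
b_crit = 2√(km) = 2√(77.8×0.67) = 14.44 kg/s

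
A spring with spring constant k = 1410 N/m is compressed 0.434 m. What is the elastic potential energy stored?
PE = ½kx² = ½×1410×0.434² = 132.8 J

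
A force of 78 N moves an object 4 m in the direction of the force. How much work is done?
W = Fd = 78×4 = 312.0 J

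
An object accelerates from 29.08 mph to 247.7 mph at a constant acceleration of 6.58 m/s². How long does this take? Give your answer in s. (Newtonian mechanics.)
t = (v - v₀)/a (with unit conversion) = 14.85 s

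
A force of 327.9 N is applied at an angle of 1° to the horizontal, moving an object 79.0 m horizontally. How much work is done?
W = Fd cosθ = 327.9×79.0×cos(1°) = 25900.0 J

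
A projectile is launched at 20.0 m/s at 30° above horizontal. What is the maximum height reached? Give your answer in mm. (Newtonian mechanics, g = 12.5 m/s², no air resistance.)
H = v₀²sin²(θ)/(2g) (with unit conversion) = 4000.0 mm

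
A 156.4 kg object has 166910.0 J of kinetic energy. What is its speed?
KE = ½mv² → v = √(2KE/m) = √(2×166910.0/156.4) = 46.2 m/s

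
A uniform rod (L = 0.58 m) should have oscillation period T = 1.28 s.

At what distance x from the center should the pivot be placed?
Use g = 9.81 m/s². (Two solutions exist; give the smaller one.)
T = 2π√((L²/12 + x²)/(gx)). Let c = T²g/(4π²) = 0.4071.
x² − cx + L²/12 = 0 → x = (c − √(c² − L²/3))/2 = 0.08778 m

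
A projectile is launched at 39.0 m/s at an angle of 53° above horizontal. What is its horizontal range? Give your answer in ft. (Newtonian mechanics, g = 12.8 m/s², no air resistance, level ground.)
R = v₀² sin(2θ) / g (with unit conversion) = 374.8 ft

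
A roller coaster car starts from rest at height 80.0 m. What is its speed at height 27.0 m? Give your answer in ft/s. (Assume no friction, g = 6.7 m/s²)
mgh₁ = ½mv₂² + mgh₂ → v₂ = √(2g(h₁−h₂)) = √(2×6.7×(80−27)) = 26.65 m/s = 87.43 ft/s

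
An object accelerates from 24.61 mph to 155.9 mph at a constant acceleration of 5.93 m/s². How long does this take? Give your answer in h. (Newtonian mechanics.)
t = (v - v₀)/a (with unit conversion) = 0.002749 h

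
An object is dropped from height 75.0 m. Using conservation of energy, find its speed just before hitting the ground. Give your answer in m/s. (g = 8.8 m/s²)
mgh = ½mv² → v = √(2gh) = √(2×8.8×75) = 36.33 m/s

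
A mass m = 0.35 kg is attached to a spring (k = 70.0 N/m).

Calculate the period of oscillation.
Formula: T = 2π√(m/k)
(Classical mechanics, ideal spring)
T = 2π√(m/k) = 2π√(0.35/70.0) = 0.4443 s; f = 1/T = 2.251 Hz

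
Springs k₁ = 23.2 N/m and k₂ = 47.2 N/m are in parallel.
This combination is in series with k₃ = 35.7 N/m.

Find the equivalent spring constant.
k₁₂ = k₁ + k₂ = 70.4 N/m (parallel)
1/k_eq = 1/k₁₂ + 1/k₃ → k_eq = 23.69 N/m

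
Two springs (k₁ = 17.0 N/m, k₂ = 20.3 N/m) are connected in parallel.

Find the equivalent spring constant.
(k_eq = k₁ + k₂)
k_eq = k₁ + k₂ = 17.0 + 20.3 = 37.3 N/m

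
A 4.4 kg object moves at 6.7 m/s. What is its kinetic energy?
KE = ½mv² = ½×4.4×6.7² = 98.758 J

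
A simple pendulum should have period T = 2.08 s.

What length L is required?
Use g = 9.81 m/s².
T = 2π√(L/g) → L = g(T/2π)² = 9.81×(2.08/2π)² = 1.075 m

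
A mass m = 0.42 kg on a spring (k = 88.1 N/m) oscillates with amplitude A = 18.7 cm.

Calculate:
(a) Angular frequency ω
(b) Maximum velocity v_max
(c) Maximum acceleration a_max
ω = √(k/m) = √(88.1/0.42) = 14.48 rad/s
v_max = ωA = 14.48×0.187 = 2.708 m/s
a_max = ω²A = 14.48²×0.187 = 39.23 m/s²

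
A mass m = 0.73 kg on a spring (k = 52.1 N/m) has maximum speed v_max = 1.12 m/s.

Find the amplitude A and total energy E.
½mv²_max = ½kA² → A = v_max√(m/k) = 1.12×√(0.73/52.1) = 0.1326 m = 13.26 cm
E = ½mv²_max = ½×0.73×1.12² = 0.4579 J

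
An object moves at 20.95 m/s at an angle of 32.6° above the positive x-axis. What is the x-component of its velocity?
vₓ = v cos(θ) = 20.95 × cos(32.6°) = 17.65 m/s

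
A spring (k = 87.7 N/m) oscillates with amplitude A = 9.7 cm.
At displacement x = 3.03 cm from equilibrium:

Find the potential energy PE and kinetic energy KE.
E_total = ½kA² = ½×87.7×(0.097)² = 0.4126 J
PE = ½kx² = ½×87.7×(0.0303)² = 0.04026 J
KE = E_total − PE = 0.3723 J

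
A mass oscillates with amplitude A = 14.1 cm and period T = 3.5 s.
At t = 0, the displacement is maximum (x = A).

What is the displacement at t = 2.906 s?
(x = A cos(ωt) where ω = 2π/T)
ω = 2π/T = 2π/3.5 = 1.795 rad/s
x = A cos(ωt) = 14.1×cos(1.795×2.906) = 6.815 cm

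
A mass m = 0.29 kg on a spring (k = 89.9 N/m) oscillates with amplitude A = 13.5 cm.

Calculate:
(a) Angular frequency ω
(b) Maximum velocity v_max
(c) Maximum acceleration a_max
ω = √(k/m) = √(89.9/0.29) = 17.61 rad/s
v_max = ωA = 17.61×0.135 = 2.377 m/s
a_max = ω²A = 17.61²×0.135 = 41.85 m/s²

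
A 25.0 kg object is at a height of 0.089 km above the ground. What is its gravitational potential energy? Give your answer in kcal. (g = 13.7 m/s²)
PE = mgh = 25 kg × 13.7 m/s² × 89 m = 3.048e+04 J = 7.285 kcal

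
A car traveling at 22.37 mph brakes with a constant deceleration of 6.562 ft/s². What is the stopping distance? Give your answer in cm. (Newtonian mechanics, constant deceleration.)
d = v₀² / (2a) (with unit conversion) = 2500.0 cm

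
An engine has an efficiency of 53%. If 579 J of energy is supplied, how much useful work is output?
W_out = η × W_in = 0.53 × 579 = 306.87 J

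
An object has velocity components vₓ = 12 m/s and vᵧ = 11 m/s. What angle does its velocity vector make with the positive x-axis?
θ = arctan(vᵧ/vₓ) = arctan(11/12) = 42.51°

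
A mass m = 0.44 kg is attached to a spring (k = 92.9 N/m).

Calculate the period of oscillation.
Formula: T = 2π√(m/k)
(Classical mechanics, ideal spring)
T = 2π√(m/k) = 2π√(0.44/92.9) = 0.4324 s; f = 1/T = 2.313 Hz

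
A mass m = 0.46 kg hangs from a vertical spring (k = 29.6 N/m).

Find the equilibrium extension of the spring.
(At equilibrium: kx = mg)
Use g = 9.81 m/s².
x_eq = mg/k = 0.46×9.81/29.6 = 0.1525 m = 15.25 cm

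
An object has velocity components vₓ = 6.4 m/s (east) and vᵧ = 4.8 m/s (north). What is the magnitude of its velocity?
|v| = √(vₓ² + vᵧ²) = √(6.4² + 4.8²) = √(64) = 8.0 m/s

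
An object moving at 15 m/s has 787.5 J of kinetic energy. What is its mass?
KE = ½mv² → m = 2KE/v² = 2×787.5/15² = 7.0 kg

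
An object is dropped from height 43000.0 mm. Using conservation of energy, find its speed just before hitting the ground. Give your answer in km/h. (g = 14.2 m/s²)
mgh = ½mv² → v = √(2gh) = √(2×14.2×43) = 34.95 m/s = 125.8 km/h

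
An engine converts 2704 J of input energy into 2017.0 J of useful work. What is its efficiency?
η = W_out/W_in = 2017.0/2704 = 0.7459 = 74.59%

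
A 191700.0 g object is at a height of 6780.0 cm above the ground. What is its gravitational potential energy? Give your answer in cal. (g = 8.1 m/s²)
PE = mgh = 191.7 kg × 8.1 m/s² × 67.8 m = 1.053e+05 J = 25160.0 cal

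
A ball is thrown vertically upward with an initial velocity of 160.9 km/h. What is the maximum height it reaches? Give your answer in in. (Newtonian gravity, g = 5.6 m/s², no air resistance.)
h_max = v₀²/(2g) (with unit conversion) = 7022.0 in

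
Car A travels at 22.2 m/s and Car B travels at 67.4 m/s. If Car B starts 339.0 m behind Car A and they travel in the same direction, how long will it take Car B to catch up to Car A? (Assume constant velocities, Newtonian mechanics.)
Relative speed: v_rel = 67.4 - 22.2 = 45.2 m/s
Time to catch: t = d₀/v_rel = 339.0/45.2 = 7.5 s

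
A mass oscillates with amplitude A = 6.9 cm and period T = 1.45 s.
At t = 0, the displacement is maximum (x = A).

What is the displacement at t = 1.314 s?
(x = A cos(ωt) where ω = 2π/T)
ω = 2π/T = 2π/1.45 = 4.333 rad/s
x = A cos(ωt) = 6.9×cos(4.333×1.314) = 5.736 cm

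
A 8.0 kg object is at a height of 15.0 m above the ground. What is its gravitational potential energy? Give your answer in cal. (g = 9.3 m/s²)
PE = mgh = 8 kg × 9.3 m/s² × 15 m = 1116 J = 266.7 cal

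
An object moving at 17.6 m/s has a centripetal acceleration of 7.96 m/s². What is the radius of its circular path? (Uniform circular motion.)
r = v²/a_c = 17.6²/7.96 = 38.91 m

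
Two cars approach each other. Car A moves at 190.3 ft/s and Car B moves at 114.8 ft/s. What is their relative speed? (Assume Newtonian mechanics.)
v_rel = v_A + v_B = 190.3 + 114.8 = 305.1 ft/s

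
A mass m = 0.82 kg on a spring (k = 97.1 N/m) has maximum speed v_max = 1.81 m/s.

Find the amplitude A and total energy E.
½mv²_max = ½kA² → A = v_max√(m/k) = 1.81×√(0.82/97.1) = 0.1663 m = 16.63 cm
E = ½mv²_max = ½×0.82×1.81² = 1.343 J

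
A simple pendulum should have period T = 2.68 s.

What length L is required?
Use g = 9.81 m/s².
T = 2π√(L/g) → L = g(T/2π)² = 9.81×(2.68/2π)² = 1.785 m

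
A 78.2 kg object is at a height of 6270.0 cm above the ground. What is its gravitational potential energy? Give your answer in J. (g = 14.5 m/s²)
PE = mgh = 78.2 kg × 14.5 m/s² × 62.7 m = 7.11e+04 J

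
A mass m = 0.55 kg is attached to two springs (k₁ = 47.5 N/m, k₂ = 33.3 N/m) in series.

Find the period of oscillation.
k_eq = k₁k₂/(k₁+k₂) = 19.58 N/m
T = 2π√(m/k_eq) = 2π√(0.55/19.58) = 1.053 s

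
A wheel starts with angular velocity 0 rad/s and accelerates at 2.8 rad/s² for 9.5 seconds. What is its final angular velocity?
ω = ω₀ + αt = 0 + 2.8 × 9.5 = 26.6 rad/s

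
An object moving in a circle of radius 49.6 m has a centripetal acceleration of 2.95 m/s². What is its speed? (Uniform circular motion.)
v = √(a_c × r) = √(2.95 × 49.6) = 12.1 m/s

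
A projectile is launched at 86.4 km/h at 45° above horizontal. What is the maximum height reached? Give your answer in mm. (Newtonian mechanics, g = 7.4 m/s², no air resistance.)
H = v₀²sin²(θ)/(2g) (with unit conversion) = 19460.0 mm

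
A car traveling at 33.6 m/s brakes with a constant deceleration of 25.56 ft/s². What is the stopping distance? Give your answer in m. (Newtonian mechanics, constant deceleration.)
d = v₀² / (2a) (with unit conversion) = 72.46 m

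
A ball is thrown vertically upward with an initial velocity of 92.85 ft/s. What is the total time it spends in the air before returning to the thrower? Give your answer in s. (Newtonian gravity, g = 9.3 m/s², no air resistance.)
t_total = 2v₀/g (with unit conversion) = 6.086 s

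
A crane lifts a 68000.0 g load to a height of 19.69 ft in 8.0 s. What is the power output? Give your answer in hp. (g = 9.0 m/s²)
W = mgh = 68×9.0×6.002 = 3673 J
P = W/t = 3673/8 = 459.1 W = 0.6157 hp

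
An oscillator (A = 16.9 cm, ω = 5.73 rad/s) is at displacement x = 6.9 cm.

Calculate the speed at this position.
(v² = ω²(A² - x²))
v = ω√(A² − x²) = 5.73×√(0.169² − 0.069²) = 0.884 m/s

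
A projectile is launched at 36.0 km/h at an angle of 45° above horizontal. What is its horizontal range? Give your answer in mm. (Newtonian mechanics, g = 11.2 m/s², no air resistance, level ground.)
R = v₀² sin(2θ) / g (with unit conversion) = 8929.0 mm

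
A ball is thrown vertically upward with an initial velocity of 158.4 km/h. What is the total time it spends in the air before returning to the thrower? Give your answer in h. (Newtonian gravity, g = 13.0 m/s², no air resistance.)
t_total = 2v₀/g (with unit conversion) = 0.00188 h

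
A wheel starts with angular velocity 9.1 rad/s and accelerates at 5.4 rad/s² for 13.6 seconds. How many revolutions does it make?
θ = ω₀t + ½αt² = 9.1×13.6 + ½×5.4×13.6² = 623.15 rad
Revolutions = θ/(2π) = 623.15/(2π) = 99.18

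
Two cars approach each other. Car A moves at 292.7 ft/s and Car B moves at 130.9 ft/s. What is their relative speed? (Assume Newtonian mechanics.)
v_rel = v_A + v_B = 292.7 + 130.9 = 423.6 ft/s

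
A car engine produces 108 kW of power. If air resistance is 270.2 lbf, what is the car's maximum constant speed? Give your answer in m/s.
P = Fv → v = P/F = 108000 W / 1202 N = 89.86 m/s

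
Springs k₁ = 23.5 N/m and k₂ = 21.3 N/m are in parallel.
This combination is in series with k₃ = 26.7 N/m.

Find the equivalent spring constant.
k₁₂ = k₁ + k₂ = 44.8 N/m (parallel)
1/k_eq = 1/k₁₂ + 1/k₃ → k_eq = 16.73 N/m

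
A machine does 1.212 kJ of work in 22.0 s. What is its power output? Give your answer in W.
P = W/t = 1212 J / 22 s = 55.09 W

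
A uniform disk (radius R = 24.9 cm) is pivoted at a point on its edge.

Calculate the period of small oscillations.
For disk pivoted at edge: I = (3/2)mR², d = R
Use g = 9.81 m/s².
I/m = (3/2)R² = 0.093 m²; d = R = 0.249 m
T = 2π√((3/2)R²/(gR)) = 2π√(3R/(2g)) = 1.226 s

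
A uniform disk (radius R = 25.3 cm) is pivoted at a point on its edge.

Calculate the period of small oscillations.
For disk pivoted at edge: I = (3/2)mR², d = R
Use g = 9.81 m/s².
I/m = (3/2)R² = 0.09601 m²; d = R = 0.253 m
T = 2π√((3/2)R²/(gR)) = 2π√(3R/(2g)) = 1.236 s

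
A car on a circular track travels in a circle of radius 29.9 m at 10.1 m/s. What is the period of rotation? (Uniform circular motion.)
T = 2πr/v = 2π×29.9/10.1 = 18.6 s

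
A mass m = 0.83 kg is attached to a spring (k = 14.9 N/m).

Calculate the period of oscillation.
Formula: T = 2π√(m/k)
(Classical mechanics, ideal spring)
T = 2π√(m/k) = 2π√(0.83/14.9) = 1.483 s; f = 1/T = 0.6743 Hz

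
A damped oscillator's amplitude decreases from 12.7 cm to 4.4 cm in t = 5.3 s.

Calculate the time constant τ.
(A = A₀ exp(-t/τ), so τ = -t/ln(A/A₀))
A/A₀ = 4.4/12.7 = 0.3465; ln(A/A₀) = -1.06
τ = −t/ln(A/A₀) = −5.3/-1.06 = 5 s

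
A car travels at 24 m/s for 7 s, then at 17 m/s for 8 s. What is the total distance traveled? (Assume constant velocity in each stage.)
d₁ = v₁t₁ = 24 × 7 = 168 m
d₂ = v₂t₂ = 17 × 8 = 136 m
d_total = 168 + 136 = 304 m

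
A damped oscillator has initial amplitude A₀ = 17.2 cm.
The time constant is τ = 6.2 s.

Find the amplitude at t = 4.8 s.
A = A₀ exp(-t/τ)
A = A₀ exp(−t/τ) = 17.2×exp(−4.8/6.2) = 7.93 cm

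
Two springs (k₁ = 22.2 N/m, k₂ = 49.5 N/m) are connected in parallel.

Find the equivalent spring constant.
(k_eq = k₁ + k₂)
k_eq = k₁ + k₂ = 22.2 + 49.5 = 71.7 N/m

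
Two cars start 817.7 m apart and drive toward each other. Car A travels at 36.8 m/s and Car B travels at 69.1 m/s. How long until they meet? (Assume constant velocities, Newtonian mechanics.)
Combined speed: v_combined = 36.8 + 69.1 = 105.9 m/s
Time to meet: t = d/105.9 = 817.7/105.9 = 7.72 s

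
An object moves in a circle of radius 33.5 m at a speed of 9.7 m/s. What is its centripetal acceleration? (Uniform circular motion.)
a_c = v²/r = 9.7²/33.5 = 94.09/33.5 = 2.81 m/s²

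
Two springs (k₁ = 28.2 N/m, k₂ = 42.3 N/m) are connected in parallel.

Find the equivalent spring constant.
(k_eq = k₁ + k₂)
k_eq = k₁ + k₂ = 28.2 + 42.3 = 70.5 N/m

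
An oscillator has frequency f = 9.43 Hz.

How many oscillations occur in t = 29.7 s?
n = f×t = 9.43×29.7 = 280.1 oscillations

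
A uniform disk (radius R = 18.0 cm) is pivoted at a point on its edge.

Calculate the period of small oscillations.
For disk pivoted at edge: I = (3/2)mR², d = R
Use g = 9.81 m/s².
I/m = (3/2)R² = 0.0486 m²; d = R = 0.18 m
T = 2π√((3/2)R²/(gR)) = 2π√(3R/(2g)) = 1.042 s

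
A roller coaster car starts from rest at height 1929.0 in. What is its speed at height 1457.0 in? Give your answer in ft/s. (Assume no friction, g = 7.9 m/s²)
mgh₁ = ½mv₂² + mgh₂ → v₂ = √(2g(h₁−h₂)) = √(2×7.9×(49−37.01)) = 13.76 m/s = 45.15 ft/s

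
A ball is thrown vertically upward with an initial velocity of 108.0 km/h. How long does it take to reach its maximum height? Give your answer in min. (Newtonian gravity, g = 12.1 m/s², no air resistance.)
t_up = v₀/g (with unit conversion) = 0.04132 min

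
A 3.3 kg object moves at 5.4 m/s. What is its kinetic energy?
KE = ½mv² = ½×3.3×5.4² = 48.114 J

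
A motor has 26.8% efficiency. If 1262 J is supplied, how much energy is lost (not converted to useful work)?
W_out = η × W_in = 0.268×1262 = 338.22 J
W_lost = W_in − W_out = 1262 − 338.22 = 923.78 J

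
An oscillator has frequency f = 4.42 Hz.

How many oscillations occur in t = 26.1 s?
n = f×t = 4.42×26.1 = 115.4 oscillations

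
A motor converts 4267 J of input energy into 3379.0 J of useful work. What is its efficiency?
η = W_out/W_in = 3379.0/4267 = 0.7919 = 79.19%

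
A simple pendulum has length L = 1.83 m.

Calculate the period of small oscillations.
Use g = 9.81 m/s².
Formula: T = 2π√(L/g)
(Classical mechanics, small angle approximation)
T = 2π√(L/g) = 2π√(1.83/9.81) = 2.714 s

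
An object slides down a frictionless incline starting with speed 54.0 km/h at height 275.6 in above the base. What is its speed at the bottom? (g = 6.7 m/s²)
½mv₀² + mgh = ½mv² → v = √(v₀² + 2gh) = √(15² + 2×6.7×7) = 17.86 m/s = 64.28 km/h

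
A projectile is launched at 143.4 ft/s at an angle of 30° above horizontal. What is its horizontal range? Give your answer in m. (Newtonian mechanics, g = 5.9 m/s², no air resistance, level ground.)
R = v₀² sin(2θ) / g (with unit conversion) = 280.4 m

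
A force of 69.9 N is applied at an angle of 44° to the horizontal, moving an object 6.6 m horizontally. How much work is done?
W = Fd cosθ = 69.9×6.6×cos(44°) = 331.86 J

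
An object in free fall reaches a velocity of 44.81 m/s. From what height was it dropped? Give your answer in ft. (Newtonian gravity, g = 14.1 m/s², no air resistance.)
h = v²/(2g) (with unit conversion) = 233.6 ft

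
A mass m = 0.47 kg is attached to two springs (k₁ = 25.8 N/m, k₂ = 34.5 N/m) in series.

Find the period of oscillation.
k_eq = k₁k₂/(k₁+k₂) = 14.76 N/m
T = 2π√(m/k_eq) = 2π√(0.47/14.76) = 1.121 s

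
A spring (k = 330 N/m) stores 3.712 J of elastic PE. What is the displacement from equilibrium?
PE = ½kx² → x = √(2PE/k) = √(2×3.712/330) = 0.15 m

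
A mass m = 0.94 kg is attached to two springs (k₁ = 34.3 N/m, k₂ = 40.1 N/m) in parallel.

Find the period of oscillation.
k_eq = k₁+k₂ = 74.4 N/m
T = 2π√(m/k_eq) = 2π√(0.94/74.4) = 0.7062 s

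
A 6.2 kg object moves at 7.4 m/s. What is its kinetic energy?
KE = ½mv² = ½×6.2×7.4² = 169.756 J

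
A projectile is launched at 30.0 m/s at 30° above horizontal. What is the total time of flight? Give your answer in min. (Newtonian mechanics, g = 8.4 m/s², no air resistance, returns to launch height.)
T = 2v₀sin(θ)/g (with unit conversion) = 0.05952 min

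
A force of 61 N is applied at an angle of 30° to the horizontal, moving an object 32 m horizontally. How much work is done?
W = Fd cosθ = 61×32×cos(30°) = 1690.5 J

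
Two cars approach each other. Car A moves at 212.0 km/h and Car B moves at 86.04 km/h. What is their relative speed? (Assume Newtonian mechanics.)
v_rel = v_A + v_B = 212.0 + 86.04 = 298.0 km/h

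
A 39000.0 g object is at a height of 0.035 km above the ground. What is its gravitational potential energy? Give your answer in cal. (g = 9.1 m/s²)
PE = mgh = 39 kg × 9.1 m/s² × 35 m = 1.242e+04 J = 2969.0 cal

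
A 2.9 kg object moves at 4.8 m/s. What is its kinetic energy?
KE = ½mv² = ½×2.9×4.8² = 33.408 J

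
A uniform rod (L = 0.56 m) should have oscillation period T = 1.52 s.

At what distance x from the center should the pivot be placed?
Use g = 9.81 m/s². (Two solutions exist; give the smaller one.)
T = 2π√((L²/12 + x²)/(gx)). Let c = T²g/(4π²) = 0.5741.
x² − cx + L²/12 = 0 → x = (c − √(c² − L²/3))/2 = 0.04985 m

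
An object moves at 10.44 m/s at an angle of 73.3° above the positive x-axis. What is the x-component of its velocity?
vₓ = v cos(θ) = 10.44 × cos(73.3°) = 3.0 m/s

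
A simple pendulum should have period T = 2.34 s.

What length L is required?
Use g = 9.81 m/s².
T = 2π√(L/g) → L = g(T/2π)² = 9.81×(2.34/2π)² = 1.361 m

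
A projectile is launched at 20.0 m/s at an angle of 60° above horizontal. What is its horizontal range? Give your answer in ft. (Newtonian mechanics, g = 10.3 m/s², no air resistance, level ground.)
R = v₀² sin(2θ) / g (with unit conversion) = 110.3 ft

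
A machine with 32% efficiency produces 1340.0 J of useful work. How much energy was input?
W_in = W_out/η = 1340.0/0.32 = 4187.5 J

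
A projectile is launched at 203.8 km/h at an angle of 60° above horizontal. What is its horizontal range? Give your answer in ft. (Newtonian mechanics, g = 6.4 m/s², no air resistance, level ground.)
R = v₀² sin(2θ) / g (with unit conversion) = 1423.0 ft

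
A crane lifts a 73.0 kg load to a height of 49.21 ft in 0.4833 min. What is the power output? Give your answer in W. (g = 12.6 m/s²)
W = mgh = 73×12.6×15 = 1.38e+04 J
P = W/t = 1.38e+04/29 = 475.8 W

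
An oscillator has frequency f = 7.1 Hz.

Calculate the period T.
T = 1/f = 1/7.1 = 0.1408 s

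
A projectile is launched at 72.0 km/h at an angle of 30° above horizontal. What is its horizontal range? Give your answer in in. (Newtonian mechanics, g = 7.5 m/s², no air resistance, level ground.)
R = v₀² sin(2θ) / g (with unit conversion) = 1818.0 in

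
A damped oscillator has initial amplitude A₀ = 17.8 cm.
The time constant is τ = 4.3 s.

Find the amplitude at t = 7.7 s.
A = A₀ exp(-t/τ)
A = A₀ exp(−t/τ) = 17.8×exp(−7.7/4.3) = 2.97 cm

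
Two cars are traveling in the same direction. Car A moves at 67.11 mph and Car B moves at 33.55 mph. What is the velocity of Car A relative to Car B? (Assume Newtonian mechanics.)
v_rel = v_A - v_B = 67.11 - 33.55 = 33.56 mph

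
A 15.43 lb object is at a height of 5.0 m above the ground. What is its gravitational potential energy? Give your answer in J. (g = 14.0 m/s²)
PE = mgh = 6.999 kg × 14.0 m/s² × 5 m = 489.9 J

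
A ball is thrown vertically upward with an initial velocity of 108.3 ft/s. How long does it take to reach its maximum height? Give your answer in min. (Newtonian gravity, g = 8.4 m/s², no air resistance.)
t_up = v₀/g (with unit conversion) = 0.0655 min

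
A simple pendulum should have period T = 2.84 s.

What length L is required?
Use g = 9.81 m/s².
T = 2π√(L/g) → L = g(T/2π)² = 9.81×(2.84/2π)² = 2.004 m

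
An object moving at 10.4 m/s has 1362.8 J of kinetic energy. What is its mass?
KE = ½mv² → m = 2KE/v² = 2×1362.8/10.4² = 25.2 kg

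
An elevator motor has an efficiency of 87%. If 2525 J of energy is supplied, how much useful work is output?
W_out = η × W_in = 0.87 × 2525 = 2196.8 J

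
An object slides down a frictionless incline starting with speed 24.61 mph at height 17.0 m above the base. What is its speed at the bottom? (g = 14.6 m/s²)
½mv₀² + mgh = ½mv² → v = √(v₀² + 2gh) = √(11² + 2×14.6×17) = 24.85 m/s = 55.58 mph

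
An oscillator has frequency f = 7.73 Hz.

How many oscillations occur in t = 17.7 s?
n = f×t = 7.73×17.7 = 136.8 oscillations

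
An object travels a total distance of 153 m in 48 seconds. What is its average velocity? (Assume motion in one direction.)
v_avg = Δd / Δt = 153 / 48 = 3.19 m/s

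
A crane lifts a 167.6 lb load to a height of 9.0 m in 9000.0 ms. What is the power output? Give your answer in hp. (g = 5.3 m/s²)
W = mgh = 76.02×5.3×9 = 3626 J
P = W/t = 3626/9 = 402.9 W = 0.5403 hp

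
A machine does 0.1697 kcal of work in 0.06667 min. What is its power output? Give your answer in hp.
P = W/t = 710 J / 4 s = 177.5 W = 0.238 hp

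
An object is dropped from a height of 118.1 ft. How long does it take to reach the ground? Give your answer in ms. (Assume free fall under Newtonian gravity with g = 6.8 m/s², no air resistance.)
t = √(2h/g) (with unit conversion) = 3254.0 ms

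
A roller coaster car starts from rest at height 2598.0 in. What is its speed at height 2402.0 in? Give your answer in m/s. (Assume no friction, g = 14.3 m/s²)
mgh₁ = ½mv₂² + mgh₂ → v₂ = √(2g(h₁−h₂)) = √(2×14.3×(65.99−61.01)) = 11.93 m/s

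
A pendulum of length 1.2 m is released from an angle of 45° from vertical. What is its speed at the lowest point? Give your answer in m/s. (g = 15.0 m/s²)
h = L(1 − cosθ) = 1.2×(1 − cos45°) = 0.3515 m
v = √(2gh) = √(2×15.0×0.3515) = 3.247 m/s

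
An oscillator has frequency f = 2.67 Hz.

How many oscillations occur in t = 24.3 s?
n = f×t = 2.67×24.3 = 64.88 oscillations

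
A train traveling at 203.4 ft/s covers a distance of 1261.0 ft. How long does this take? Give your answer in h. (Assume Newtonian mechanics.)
t = d/v (with unit conversion) = 0.001722 h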